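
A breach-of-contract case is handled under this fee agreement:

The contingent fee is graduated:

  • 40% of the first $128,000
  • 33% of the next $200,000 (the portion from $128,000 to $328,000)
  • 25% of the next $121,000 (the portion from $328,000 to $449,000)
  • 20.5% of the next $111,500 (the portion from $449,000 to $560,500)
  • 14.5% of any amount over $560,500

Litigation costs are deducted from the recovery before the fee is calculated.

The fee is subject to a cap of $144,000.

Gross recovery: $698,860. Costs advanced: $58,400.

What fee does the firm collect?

$144,000.00

Fee base (net of costs): $698,860 − $58,400 = $640,460
First $128,000 at 40% = $51,200.00
Next $200,000 at 33% = $66,000.00
Next $121,000 at 25% = $30,250.00
Next $111,500 at 20.5% = $22,857.50
Remaining $79,960 at 14.5% = $11,594.20
Fee: $51,200.00 + $66,000.00 + $30,250.00 + $22,857.50 + $11,594.20 = $181,901.70
$181,901.70 exceeds the $144,000 cap, so the fee is capped at $144,000.00.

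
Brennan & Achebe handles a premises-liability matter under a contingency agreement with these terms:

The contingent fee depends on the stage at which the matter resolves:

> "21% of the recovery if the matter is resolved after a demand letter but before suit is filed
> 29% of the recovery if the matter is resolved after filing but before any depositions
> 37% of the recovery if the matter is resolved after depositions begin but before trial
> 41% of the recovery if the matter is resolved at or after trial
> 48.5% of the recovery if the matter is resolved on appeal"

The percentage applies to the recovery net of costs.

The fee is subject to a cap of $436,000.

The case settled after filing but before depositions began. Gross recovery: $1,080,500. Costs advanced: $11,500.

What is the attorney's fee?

Fee base (net of costs): $1,080,500 − $11,500 = $1,069,000
The matter settled after filing but before depositions began, so the 29% rate applies.
$1,069,000 × 29% = $310,010.00
$310,010.00 is under the $436,000 cap.

$310,010.00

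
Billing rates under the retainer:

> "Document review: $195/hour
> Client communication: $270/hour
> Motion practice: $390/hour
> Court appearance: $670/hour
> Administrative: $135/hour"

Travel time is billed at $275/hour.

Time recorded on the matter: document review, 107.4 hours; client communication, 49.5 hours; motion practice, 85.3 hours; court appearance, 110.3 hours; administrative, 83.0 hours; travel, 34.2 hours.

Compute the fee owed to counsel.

Document review: 107.4 × $195 = $20,943.00
Client communication: 49.5 × $270 = $13,365.00
Motion practice: 85.3 × $390 = $33,267.00
Court appearance: 110.3 × $670 = $73,901.00
Administrative: 83.0 × $135 = $11,205.00
Subtotal: $20,943.00 + $13,365.00 + $33,267.00 + $73,901.00 + $11,205.00 = $152,681.00
Travel: 34.2 × $275 = $9,405.00
Total: $152,681.00 + $9,405.00 = $162,086.00

$162,086.00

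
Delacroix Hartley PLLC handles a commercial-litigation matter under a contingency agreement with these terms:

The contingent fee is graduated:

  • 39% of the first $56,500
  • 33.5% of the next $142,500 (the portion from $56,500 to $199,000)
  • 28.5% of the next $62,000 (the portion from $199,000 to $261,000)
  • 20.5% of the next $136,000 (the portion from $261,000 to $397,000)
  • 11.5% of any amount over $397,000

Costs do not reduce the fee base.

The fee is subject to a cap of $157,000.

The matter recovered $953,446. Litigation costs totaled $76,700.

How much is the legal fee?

Fee base is the gross recovery, $953,446; costs are reimbursed separately.
First $56,500 at 39% = $22,035.00
Next $142,500 at 33.5% = $47,737.50
Next $62,000 at 28.5% = $17,670.00
Next $136,000 at 20.5% = $27,880.00
Remaining $556,446 at 11.5% = $63,991.29
Fee: $22,035.00 + $47,737.50 + $17,670.00 + $27,880.00 + $63,991.29 = $179,313.79
$179,313.79 exceeds the $157,000 cap, so the fee is capped at $157,000.00.

$157,000.00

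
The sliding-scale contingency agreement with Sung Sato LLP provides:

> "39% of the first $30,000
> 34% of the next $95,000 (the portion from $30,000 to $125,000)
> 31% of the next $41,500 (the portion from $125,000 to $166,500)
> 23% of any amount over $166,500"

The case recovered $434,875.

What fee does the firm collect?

$118,591.25

First $30,000 at 39% = $11,700.00
Next $95,000 at 34% = $32,300.00
Next $41,500 at 31% = $12,865.00
Remaining $268,375 at 23% = $61,726.25
Fee: $11,700.00 + $32,300.00 + $12,865.00 + $61,726.25 = $118,591.25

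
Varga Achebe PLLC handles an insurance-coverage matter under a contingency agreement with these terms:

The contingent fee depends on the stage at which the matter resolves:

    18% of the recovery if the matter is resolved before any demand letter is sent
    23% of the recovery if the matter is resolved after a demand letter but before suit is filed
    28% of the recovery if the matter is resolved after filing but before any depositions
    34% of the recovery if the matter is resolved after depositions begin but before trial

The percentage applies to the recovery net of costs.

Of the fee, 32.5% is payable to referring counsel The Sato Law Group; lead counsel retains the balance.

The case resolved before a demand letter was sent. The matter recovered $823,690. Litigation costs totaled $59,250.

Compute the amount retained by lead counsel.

Fee base (net of costs): $823,690 − $59,250 = $764,440
The matter resolved before a demand letter was sent, so the 18% rate applies.
$764,440 × 18% = $137,599.20
Referral share: 32.5% of $137,599.20 = $44,719.74; lead counsel retains $137,599.20 − $44,719.74 = $92,879.46.

$92,879.46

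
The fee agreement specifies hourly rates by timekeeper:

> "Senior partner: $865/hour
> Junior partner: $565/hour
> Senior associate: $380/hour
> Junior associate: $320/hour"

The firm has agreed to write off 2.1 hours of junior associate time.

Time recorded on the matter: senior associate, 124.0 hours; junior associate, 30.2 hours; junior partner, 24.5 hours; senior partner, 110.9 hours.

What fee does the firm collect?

Senior partner: 110.9 × $865 = $95,928.50
Junior partner: 24.5 × $565 = $13,842.50
Senior associate: 124.0 × $380 = $47,120.00
Junior associate: 30.2 × $320 = $9,664.00
Subtotal: $166,555.00
Write-off: 2.1 × $320 = $672.00
Total: $166,555.00 − $672.00 = $165,883.00

$165,883.00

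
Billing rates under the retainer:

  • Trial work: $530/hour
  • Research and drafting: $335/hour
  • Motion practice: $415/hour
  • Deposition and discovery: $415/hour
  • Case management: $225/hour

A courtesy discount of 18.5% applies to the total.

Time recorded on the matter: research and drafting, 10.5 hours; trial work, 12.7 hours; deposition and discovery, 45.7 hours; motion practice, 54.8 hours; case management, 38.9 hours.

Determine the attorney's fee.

Trial work: 12.7 × $530 = $6,731.00
Research and drafting: 10.5 × $335 = $3,517.50
Motion practice: 54.8 × $415 = $22,742.00
Deposition and discovery: 45.7 × $415 = $18,965.50
Case management: 38.9 × $225 = $8,752.50
Subtotal: $60,708.50
Less 18.5% discount: −$11,231.07
Total: $60,708.50 − $11,231.07 = $49,477.43

$49,477.43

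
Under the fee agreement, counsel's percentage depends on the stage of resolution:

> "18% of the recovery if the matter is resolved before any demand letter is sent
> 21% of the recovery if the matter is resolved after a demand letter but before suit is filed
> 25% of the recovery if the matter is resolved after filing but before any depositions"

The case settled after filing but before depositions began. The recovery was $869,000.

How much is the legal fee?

The matter settled after filing but before depositions began, so the 25% rate applies.
$869,000 × 25% = $217,250.00

$217,250.00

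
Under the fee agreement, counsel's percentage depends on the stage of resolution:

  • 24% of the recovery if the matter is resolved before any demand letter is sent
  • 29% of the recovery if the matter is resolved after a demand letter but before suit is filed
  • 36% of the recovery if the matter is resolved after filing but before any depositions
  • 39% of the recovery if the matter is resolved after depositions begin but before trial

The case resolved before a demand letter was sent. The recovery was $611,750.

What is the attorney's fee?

The matter resolved before a demand letter was sent, so the 24% rate applies.
$611,750 × 24% = $146,820.00

$146,820.00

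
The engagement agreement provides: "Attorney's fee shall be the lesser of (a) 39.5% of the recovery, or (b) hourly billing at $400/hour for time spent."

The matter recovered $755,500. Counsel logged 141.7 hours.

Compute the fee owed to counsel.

(a) 39.5% of $755,500 = $298,422.50
(b) 141.7 × $400 = $56,680.00
The lesser is (b): $56,680.00.

$56,680.00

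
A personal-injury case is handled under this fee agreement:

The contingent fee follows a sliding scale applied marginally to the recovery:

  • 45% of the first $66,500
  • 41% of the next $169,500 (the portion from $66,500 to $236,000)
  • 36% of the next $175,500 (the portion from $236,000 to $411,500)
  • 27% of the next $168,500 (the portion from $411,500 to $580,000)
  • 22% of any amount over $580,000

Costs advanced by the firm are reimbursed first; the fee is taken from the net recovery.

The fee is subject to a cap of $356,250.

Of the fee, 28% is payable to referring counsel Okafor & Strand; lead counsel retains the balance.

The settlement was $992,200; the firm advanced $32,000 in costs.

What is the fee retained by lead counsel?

Fee base (net of costs): $992,200 − $32,000 = $960,200
First $66,500 at 45% = $29,925.00
Next $169,500 at 41% = $69,495.00
Next $175,500 at 36% = $63,180.00
Next $168,500 at 27% = $45,495.00
Remaining $380,200 at 22% = $83,644.00
Fee: $29,925.00 + $69,495.00 + $63,180.00 + $45,495.00 + $83,644.00 = $291,739.00
$291,739.00 is under the $356,250 cap.
Referral share: 28% of $291,739.00 = $81,686.92; lead counsel retains $291,739.00 − $81,686.92 = $210,052.08.

$210,052.08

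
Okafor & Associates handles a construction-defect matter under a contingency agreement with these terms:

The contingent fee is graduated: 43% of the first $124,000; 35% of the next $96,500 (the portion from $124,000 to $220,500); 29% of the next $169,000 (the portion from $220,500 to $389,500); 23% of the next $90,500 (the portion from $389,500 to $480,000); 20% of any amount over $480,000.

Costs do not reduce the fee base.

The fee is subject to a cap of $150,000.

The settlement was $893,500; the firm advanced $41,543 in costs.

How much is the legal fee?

Fee base is the gross recovery, $893,500; costs are reimbursed separately.
First $124,000 at 43% = $53,320.00
Next $96,500 at 35% = $33,775.00
Next $169,000 at 29% = $49,010.00
Next $90,500 at 23% = $20,815.00
Remaining $413,500 at 20% = $82,700.00
Fee: $53,320.00 + $33,775.00 + $49,010.00 + $20,815.00 + $82,700.00 = $239,620.00
$239,620.00 exceeds the $150,000 cap, so the fee is capped at $150,000.00.

$150,000.00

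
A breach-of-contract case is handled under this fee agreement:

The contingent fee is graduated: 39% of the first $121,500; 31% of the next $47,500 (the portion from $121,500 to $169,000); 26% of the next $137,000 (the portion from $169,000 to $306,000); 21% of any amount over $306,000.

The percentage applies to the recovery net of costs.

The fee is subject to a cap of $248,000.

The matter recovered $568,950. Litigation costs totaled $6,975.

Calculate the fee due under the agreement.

$151,484.75

Fee base (net of costs): $568,950 − $6,975 = $561,975
First $121,500 at 39% = $47,385.00
Next $47,500 at 31% = $14,725.00
Next $137,000 at 26% = $35,620.00
Remaining $255,975 at 21% = $53,754.75
Fee: $47,385.00 + $14,725.00 + $35,620.00 + $53,754.75 = $151,484.75
$151,484.75 is under the $248,000 cap.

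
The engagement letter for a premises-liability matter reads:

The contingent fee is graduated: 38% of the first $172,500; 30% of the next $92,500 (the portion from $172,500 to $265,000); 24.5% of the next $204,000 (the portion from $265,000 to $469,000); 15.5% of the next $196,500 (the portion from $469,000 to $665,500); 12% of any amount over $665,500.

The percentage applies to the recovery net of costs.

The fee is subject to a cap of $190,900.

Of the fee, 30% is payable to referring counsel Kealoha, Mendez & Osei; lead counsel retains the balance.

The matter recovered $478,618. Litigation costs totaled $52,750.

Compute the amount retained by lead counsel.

Fee base (net of costs): $478,618 − $52,750 = $425,868
First $172,500 at 38% = $65,550.00
Next $92,500 at 30% = $27,750.00
Remaining $160,868 at 24.5% = $39,412.66
Fee: $65,550.00 + $27,750.00 + $39,412.66 = $132,712.66
$132,712.66 is under the $190,900 cap.
Referral share: 30% of $132,712.66 = $39,813.80; lead counsel retains $132,712.66 − $39,813.80 = $92,898.86.

$92,898.86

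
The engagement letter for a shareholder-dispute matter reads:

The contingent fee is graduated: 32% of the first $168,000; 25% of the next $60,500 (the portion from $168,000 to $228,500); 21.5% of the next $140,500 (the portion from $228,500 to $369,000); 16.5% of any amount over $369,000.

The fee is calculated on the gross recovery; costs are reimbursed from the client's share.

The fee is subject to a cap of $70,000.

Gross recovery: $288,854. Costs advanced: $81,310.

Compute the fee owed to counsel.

Fee base is the gross recovery, $288,854; costs are reimbursed separately.
First $168,000 at 32% = $53,760.00
Next $60,500 at 25% = $15,125.00
Remaining $60,354 at 21.5% = $12,976.11
Fee: $53,760.00 + $15,125.00 + $12,976.11 = $81,861.11
$81,861.11 exceeds the $70,000 cap, so the fee is capped at $70,000.00.

$70,000.00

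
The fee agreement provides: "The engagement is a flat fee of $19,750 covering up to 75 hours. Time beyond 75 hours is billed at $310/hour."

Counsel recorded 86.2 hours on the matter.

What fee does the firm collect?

Flat fee: $19,750.00
Excess hours: 86.2 − 75 = 11.2
Overrun: 11.2 × $310 = $3,472.00
Total: $19,750.00 + $3,472.00 = $23,222.00

$23,222.00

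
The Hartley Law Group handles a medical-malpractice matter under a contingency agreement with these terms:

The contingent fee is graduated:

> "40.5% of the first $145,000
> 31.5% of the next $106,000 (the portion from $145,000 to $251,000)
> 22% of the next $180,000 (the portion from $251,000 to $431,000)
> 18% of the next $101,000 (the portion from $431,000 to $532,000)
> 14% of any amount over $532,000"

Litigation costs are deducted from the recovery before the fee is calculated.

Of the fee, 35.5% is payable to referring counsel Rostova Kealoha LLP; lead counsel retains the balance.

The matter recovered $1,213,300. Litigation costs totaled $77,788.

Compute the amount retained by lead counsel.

Fee base (net of costs): $1,213,300 − $77,788 = $1,135,512
First $145,000 at 40.5% = $58,725.00
Next $106,000 at 31.5% = $33,390.00
Next $180,000 at 22% = $39,600.00
Next $101,000 at 18% = $18,180.00
Remaining $603,512 at 14% = $84,491.68
Fee: $58,725.00 + $33,390.00 + $39,600.00 + $18,180.00 + $84,491.68 = $234,386.68
Referral share: 35.5% of $234,386.68 = $83,207.27; lead counsel retains $234,386.68 − $83,207.27 = $151,179.41.

$151,179.41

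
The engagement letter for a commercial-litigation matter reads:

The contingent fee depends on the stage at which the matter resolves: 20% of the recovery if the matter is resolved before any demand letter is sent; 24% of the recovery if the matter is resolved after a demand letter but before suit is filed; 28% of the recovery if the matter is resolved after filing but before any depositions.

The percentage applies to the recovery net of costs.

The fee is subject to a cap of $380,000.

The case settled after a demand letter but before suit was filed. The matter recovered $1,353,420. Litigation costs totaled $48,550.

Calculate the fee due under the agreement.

$313,168.80

Fee base (net of costs): $1,353,420 − $48,550 = $1,304,870
The matter settled after a demand letter but before suit was filed, so the 24% rate applies.
$1,304,870 × 24% = $313,168.80
$313,168.80 is under the $380,000 cap.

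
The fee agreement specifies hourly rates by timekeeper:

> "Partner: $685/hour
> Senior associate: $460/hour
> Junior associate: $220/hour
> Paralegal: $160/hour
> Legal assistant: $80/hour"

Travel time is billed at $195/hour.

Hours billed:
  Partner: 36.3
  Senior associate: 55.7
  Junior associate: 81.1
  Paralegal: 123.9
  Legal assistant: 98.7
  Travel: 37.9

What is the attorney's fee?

$103,440.00

Partner: 36.3 × $685 = $24,865.50
Senior associate: 55.7 × $460 = $25,622.00
Junior associate: 81.1 × $220 = $17,842.00
Paralegal: 123.9 × $160 = $19,824.00
Legal assistant: 98.7 × $80 = $7,896.00
Subtotal: $24,865.50 + $25,622.00 + $17,842.00 + $19,824.00 + $7,896.00 = $96,049.50
Travel: 37.9 × $195 = $7,390.50
Total: $96,049.50 + $7,390.50 = $103,440.00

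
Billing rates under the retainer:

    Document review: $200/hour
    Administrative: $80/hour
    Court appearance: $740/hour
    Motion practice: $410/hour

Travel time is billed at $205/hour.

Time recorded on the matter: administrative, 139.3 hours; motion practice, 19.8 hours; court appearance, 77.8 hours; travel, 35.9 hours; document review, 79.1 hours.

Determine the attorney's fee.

$100,013.50

Document review: 79.1 × $200 = $15,820.00
Administrative: 139.3 × $80 = $11,144.00
Court appearance: 77.8 × $740 = $57,572.00
Motion practice: 19.8 × $410 = $8,118.00
Subtotal: $15,820.00 + $11,144.00 + $57,572.00 + $8,118.00 = $92,654.00
Travel: 35.9 × $205 = $7,359.50
Total: $92,654.00 + $7,359.50 = $100,013.50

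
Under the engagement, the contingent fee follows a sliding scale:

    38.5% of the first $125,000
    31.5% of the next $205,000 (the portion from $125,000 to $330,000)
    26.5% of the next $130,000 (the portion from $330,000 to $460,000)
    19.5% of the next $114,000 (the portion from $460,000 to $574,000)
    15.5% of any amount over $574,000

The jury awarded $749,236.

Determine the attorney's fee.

$196,541.58

First $125,000 at 38.5% = $48,125.00
Next $205,000 at 31.5% = $64,575.00
Next $130,000 at 26.5% = $34,450.00
Next $114,000 at 19.5% = $22,230.00
Remaining $175,236 at 15.5% = $27,161.58
Fee: $48,125.00 + $64,575.00 + $34,450.00 + $22,230.00 + $27,161.58 = $196,541.58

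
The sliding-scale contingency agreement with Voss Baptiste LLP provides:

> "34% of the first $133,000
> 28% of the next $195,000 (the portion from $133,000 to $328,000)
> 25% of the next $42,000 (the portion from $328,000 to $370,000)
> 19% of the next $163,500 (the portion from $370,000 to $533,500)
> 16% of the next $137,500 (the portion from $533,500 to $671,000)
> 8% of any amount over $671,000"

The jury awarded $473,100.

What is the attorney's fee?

First $133,000 at 34% = $45,220.00
Next $195,000 at 28% = $54,600.00
Next $42,000 at 25% = $10,500.00
Remaining $103,100 at 19% = $19,589.00
Fee: $45,220.00 + $54,600.00 + $10,500.00 + $19,589.00 = $129,909.00

$129,909.00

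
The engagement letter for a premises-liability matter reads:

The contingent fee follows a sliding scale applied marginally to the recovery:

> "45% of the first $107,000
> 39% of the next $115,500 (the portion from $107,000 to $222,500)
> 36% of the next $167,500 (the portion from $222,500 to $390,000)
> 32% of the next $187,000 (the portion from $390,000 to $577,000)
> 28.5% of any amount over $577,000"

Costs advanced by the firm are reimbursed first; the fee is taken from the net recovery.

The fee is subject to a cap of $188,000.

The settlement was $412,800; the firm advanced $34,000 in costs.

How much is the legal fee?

Fee base (net of costs): $412,800 − $34,000 = $378,800
First $107,000 at 45% = $48,150.00
Next $115,500 at 39% = $45,045.00
Remaining $156,300 at 36% = $56,268.00
Fee: $48,150.00 + $45,045.00 + $56,268.00 = $149,463.00
$149,463.00 is under the $188,000 cap.

$149,463.00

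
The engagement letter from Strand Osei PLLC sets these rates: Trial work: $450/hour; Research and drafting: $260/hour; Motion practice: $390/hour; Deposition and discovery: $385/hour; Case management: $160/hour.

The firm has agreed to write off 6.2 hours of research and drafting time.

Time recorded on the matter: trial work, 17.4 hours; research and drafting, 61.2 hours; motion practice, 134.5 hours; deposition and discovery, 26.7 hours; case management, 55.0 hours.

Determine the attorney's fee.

Trial work: 17.4 × $450 = $7,830.00
Research and drafting: 61.2 × $260 = $15,912.00
Motion practice: 134.5 × $390 = $52,455.00
Deposition and discovery: 26.7 × $385 = $10,279.50
Case management: 55.0 × $160 = $8,800.00
Subtotal: $95,276.50
Write-off: 6.2 × $260 = $1,612.00
Total: $95,276.50 − $1,612.00 = $93,664.50

$93,664.50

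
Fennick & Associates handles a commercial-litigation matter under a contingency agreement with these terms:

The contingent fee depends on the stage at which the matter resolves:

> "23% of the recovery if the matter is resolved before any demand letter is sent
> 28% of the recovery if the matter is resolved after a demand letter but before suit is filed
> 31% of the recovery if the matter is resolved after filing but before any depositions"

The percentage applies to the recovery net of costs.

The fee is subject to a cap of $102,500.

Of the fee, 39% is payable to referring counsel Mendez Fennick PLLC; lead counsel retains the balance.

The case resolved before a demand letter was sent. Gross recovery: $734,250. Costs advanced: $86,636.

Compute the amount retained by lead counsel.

Fee base (net of costs): $734,250 − $86,636 = $647,614
The matter resolved before a demand letter was sent, so the 23% rate applies.
$647,614 × 23% = $148,951.22
$148,951.22 exceeds the $102,500 cap, so the fee is capped at $102,500.00.
Referral share: 39% of $102,500.00 = $39,975.00; lead counsel retains $102,500.00 − $39,975.00 = $62,525.00.

$62,525.00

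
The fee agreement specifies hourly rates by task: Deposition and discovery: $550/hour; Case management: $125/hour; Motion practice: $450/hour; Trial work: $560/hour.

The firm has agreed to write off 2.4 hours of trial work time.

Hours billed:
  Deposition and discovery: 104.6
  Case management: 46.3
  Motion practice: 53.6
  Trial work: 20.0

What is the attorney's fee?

Deposition and discovery: 104.6 × $550 = $57,530.00
Case management: 46.3 × $125 = $5,787.50
Motion practice: 53.6 × $450 = $24,120.00
Trial work: 20.0 × $560 = $11,200.00
Subtotal: $98,637.50
Write-off: 2.4 × $560 = $1,344.00
Total: $98,637.50 − $1,344.00 = $97,293.50

$97,293.50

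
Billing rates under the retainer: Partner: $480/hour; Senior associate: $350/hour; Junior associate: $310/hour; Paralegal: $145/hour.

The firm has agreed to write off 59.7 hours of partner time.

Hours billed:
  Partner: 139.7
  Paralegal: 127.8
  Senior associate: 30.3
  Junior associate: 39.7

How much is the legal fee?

$79,843.00

Partner: 139.7 × $480 = $67,056.00
Senior associate: 30.3 × $350 = $10,605.00
Junior associate: 39.7 × $310 = $12,307.00
Paralegal: 127.8 × $145 = $18,531.00
Subtotal: $108,499.00
Write-off: 59.7 × $480 = $28,656.00
Total: $108,499.00 − $28,656.00 = $79,843.00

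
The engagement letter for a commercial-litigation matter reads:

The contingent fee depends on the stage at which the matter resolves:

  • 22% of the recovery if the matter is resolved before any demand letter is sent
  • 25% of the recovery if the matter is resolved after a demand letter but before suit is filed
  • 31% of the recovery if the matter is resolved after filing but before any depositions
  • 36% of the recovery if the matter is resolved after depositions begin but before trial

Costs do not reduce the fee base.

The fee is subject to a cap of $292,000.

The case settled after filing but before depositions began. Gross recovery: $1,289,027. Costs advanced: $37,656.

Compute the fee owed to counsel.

$292,000.00

Fee base is the gross recovery, $1,289,027; costs are reimbursed separately.
The matter settled after filing but before depositions began, so the 31% rate applies.
$1,289,027 × 31% = $399,598.37
$399,598.37 exceeds the $292,000 cap, so the fee is capped at $292,000.00.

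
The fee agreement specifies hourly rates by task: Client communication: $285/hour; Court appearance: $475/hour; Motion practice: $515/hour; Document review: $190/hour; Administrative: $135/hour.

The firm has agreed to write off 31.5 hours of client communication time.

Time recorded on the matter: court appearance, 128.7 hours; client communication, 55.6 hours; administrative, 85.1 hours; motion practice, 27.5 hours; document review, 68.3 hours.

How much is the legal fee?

$106,629.00

Client communication: 55.6 × $285 = $15,846.00
Court appearance: 128.7 × $475 = $61,132.50
Motion practice: 27.5 × $515 = $14,162.50
Document review: 68.3 × $190 = $12,977.00
Administrative: 85.1 × $135 = $11,488.50
Subtotal: $115,606.50
Write-off: 31.5 × $285 = $8,977.50
Total: $115,606.50 − $8,977.50 = $106,629.00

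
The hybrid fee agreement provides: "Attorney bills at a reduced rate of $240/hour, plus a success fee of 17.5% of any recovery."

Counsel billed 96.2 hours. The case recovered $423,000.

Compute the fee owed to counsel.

$97,113.00

Hourly: 96.2 × $240 = $23,088.00
Success fee: 17.5% of $423,000 = $74,025.00
Total: $23,088.00 + $74,025.00 = $97,113.00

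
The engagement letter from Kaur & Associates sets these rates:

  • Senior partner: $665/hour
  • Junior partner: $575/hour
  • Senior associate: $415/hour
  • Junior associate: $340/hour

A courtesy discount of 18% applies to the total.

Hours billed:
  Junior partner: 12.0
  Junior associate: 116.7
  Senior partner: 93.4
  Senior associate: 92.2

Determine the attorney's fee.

Senior partner: 93.4 × $665 = $62,111.00
Junior partner: 12.0 × $575 = $6,900.00
Senior associate: 92.2 × $415 = $38,263.00
Junior associate: 116.7 × $340 = $39,678.00
Subtotal: $146,952.00
Less 18% discount: −$26,451.36
Total: $146,952.00 − $26,451.36 = $120,500.64

$120,500.64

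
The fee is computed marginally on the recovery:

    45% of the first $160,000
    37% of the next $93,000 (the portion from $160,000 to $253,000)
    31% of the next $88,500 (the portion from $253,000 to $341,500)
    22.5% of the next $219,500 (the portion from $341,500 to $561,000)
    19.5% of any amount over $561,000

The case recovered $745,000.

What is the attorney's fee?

First $160,000 at 45% = $72,000.00
Next $93,000 at 37% = $34,410.00
Next $88,500 at 31% = $27,435.00
Next $219,500 at 22.5% = $49,387.50
Remaining $184,000 at 19.5% = $35,880.00
Fee: $72,000.00 + $34,410.00 + $27,435.00 + $49,387.50 + $35,880.00 = $219,112.50

$219,112.50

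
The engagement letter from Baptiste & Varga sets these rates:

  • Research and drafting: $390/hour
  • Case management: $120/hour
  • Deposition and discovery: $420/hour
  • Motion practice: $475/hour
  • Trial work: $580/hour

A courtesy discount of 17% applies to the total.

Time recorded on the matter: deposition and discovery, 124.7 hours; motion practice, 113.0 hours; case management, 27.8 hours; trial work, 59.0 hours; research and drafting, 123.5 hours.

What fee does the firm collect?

Research and drafting: 123.5 × $390 = $48,165.00
Case management: 27.8 × $120 = $3,336.00
Deposition and discovery: 124.7 × $420 = $52,374.00
Motion practice: 113.0 × $475 = $53,675.00
Trial work: 59.0 × $580 = $34,220.00
Subtotal: $191,770.00
Less 17% discount: −$32,600.90
Total: $191,770.00 − $32,600.90 = $159,169.10

$159,169.10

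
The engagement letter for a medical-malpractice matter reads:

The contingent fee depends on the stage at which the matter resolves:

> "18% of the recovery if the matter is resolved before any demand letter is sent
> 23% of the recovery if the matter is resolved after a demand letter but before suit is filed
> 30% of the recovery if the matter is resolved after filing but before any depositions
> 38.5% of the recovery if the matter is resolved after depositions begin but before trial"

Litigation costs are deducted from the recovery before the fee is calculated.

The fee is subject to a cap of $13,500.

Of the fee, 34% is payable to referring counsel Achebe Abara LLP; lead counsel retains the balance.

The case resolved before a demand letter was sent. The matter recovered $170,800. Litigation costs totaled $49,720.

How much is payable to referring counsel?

$4,590.00

Fee base (net of costs): $170,800 − $49,720 = $121,080
The matter resolved before a demand letter was sent, so the 18% rate applies.
$121,080 × 18% = $21,794.40
$21,794.40 exceeds the $13,500 cap, so the fee is capped at $13,500.00.
Referral share: 34% of $13,500.00 = $4,590.00; lead counsel retains $13,500.00 − $4,590.00 = $8,910.00.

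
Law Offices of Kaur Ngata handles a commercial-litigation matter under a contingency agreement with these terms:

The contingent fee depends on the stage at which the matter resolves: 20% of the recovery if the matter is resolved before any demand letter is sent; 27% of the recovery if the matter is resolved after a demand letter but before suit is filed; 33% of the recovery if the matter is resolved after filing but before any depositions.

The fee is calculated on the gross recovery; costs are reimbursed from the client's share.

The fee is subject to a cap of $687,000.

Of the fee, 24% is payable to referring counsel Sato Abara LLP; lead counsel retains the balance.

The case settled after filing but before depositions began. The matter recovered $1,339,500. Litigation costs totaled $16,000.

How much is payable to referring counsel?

Fee base is the gross recovery, $1,339,500; costs are reimbursed separately.
The matter settled after filing but before depositions began, so the 33% rate applies.
$1,339,500 × 33% = $442,035.00
$442,035.00 is under the $687,000 cap.
Referral share: 24% of $442,035.00 = $106,088.40; lead counsel retains $442,035.00 − $106,088.40 = $335,946.60.

$106,088.40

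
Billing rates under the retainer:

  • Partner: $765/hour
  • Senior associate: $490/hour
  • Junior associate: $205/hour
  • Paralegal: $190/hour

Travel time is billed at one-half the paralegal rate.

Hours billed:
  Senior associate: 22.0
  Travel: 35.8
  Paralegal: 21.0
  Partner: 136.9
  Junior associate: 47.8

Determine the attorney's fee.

$132,698.50

Partner: 136.9 × $765 = $104,728.50
Senior associate: 22.0 × $490 = $10,780.00
Junior associate: 47.8 × $205 = $9,799.00
Paralegal: 21.0 × $190 = $3,990.00
Subtotal: $104,728.50 + $10,780.00 + $9,799.00 + $3,990.00 = $129,297.50
Travel: 35.8 × ($190 ÷ 2) = 35.8 × $95.00 = $3,401.00
Total: $129,297.50 + $3,401.00 = $132,698.50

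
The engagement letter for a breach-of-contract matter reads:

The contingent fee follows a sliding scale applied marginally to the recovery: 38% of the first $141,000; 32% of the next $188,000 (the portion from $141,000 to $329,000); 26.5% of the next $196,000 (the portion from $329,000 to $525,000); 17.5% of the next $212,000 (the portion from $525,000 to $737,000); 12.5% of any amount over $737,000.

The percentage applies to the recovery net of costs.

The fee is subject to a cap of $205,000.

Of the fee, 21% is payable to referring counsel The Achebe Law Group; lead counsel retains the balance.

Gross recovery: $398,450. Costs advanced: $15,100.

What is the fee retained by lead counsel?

$101,232.77

Fee base (net of costs): $398,450 − $15,100 = $383,350
First $141,000 at 38% = $53,580.00
Next $188,000 at 32% = $60,160.00
Remaining $54,350 at 26.5% = $14,402.75
Fee: $53,580.00 + $60,160.00 + $14,402.75 = $128,142.75
$128,142.75 is under the $205,000 cap.
Referral share: 21% of $128,142.75 = $26,909.98; lead counsel retains $128,142.75 − $26,909.98 = $101,232.77.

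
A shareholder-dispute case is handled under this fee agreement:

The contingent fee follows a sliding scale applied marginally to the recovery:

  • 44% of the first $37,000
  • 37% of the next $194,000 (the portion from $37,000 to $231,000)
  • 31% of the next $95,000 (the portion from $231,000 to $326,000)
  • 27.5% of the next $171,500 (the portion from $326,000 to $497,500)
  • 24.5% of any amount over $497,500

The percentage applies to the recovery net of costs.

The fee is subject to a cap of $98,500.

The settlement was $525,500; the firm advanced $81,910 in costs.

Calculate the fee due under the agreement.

Fee base (net of costs): $525,500 − $81,910 = $443,590
First $37,000 at 44% = $16,280.00
Next $194,000 at 37% = $71,780.00
Next $95,000 at 31% = $29,450.00
Remaining $117,590 at 27.5% = $32,337.25
Fee: $16,280.00 + $71,780.00 + $29,450.00 + $32,337.25 = $149,847.25
$149,847.25 exceeds the $98,500 cap, so the fee is capped at $98,500.00.

$98,500.00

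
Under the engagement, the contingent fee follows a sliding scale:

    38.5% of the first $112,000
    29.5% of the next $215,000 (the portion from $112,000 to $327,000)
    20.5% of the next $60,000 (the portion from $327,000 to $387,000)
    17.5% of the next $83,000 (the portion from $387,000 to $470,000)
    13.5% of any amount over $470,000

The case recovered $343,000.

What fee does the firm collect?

$109,825.00

First $112,000 at 38.5% = $43,120.00
Next $215,000 at 29.5% = $63,425.00
Remaining $16,000 at 20.5% = $3,280.00
Fee: $43,120.00 + $63,425.00 + $3,280.00 = $109,825.00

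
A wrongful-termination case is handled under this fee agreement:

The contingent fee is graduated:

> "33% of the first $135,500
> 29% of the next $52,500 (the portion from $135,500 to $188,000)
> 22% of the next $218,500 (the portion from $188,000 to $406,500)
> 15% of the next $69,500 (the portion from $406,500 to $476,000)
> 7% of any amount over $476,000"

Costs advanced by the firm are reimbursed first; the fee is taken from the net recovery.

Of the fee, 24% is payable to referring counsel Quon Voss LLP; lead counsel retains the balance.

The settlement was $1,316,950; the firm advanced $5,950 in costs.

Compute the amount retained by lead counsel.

Fee base (net of costs): $1,316,950 − $5,950 = $1,311,000
First $135,500 at 33% = $44,715.00
Next $52,500 at 29% = $15,225.00
Next $218,500 at 22% = $48,070.00
Next $69,500 at 15% = $10,425.00
Remaining $835,000 at 7% = $58,450.00
Fee: $44,715.00 + $15,225.00 + $48,070.00 + $10,425.00 + $58,450.00 = $176,885.00
Referral share: 24% of $176,885.00 = $42,452.40; lead counsel retains $176,885.00 − $42,452.40 = $134,432.60.

$134,432.60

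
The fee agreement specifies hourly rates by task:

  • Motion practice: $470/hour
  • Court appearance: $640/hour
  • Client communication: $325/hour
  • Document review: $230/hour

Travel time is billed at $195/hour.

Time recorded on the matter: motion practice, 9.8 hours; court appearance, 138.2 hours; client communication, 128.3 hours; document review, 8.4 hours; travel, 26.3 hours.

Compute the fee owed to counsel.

Motion practice: 9.8 × $470 = $4,606.00
Court appearance: 138.2 × $640 = $88,448.00
Client communication: 128.3 × $325 = $41,697.50
Document review: 8.4 × $230 = $1,932.00
Subtotal: $4,606.00 + $88,448.00 + $41,697.50 + $1,932.00 = $136,683.50
Travel: 26.3 × $195 = $5,128.50
Total: $136,683.50 + $5,128.50 = $141,812.00

$141,812.00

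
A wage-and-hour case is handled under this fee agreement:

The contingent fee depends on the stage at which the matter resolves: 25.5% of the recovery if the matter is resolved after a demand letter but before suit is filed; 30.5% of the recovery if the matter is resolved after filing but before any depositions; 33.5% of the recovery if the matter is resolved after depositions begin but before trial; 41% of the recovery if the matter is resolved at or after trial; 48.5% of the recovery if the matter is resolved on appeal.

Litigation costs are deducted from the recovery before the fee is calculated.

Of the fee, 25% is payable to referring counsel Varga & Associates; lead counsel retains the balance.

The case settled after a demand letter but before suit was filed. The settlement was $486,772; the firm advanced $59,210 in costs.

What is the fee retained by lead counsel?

$81,771.23

Fee base (net of costs): $486,772 − $59,210 = $427,562
The matter settled after a demand letter but before suit was filed, so the 25.5% rate applies.
$427,562 × 25.5% = $109,028.31
Referral share: 25% of $109,028.31 = $27,257.08; lead counsel retains $109,028.31 − $27,257.08 = $81,771.23.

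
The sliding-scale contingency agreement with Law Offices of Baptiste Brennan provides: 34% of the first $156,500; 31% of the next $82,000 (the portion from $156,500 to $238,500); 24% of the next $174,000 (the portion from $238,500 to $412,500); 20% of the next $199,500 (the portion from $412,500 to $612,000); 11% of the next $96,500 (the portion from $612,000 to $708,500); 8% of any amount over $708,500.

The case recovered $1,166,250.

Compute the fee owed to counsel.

First $156,500 at 34% = $53,210.00
Next $82,000 at 31% = $25,420.00
Next $174,000 at 24% = $41,760.00
Next $199,500 at 20% = $39,900.00
Next $96,500 at 11% = $10,615.00
Remaining $457,750 at 8% = $36,620.00
Fee: $53,210.00 + $25,420.00 + $41,760.00 + $39,900.00 + $10,615.00 + $36,620.00 = $207,525.00

$207,525.00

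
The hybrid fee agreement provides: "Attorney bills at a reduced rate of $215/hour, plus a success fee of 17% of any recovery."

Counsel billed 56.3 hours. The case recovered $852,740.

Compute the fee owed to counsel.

$157,070.30

Hourly: 56.3 × $215 = $12,104.50
Success fee: 17% of $852,740 = $144,965.80
Total: $12,104.50 + $144,965.80 = $157,070.30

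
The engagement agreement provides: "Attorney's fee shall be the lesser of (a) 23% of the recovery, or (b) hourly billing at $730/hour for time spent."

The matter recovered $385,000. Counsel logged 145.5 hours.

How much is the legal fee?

(a) 23% of $385,000 = $88,550.00
(b) 145.5 × $730 = $106,215.00
The lesser is (a): $88,550.00.

$88,550.00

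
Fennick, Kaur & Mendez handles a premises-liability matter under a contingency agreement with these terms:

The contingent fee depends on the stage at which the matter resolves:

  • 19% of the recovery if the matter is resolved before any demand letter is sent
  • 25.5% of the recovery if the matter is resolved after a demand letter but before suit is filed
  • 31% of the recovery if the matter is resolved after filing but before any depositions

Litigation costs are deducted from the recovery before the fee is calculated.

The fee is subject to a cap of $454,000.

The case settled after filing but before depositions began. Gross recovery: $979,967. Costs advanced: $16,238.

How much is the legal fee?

Fee base (net of costs): $979,967 − $16,238 = $963,729
The matter settled after filing but before depositions began, so the 31% rate applies.
$963,729 × 31% = $298,755.99
$298,755.99 is under the $454,000 cap.

$298,755.99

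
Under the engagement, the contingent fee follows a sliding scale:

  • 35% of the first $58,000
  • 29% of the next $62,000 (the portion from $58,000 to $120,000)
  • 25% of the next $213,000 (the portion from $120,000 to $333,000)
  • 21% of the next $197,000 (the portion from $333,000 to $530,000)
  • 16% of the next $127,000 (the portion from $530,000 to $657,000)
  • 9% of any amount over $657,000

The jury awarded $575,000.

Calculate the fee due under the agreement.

$140,100.00

First $58,000 at 35% = $20,300.00
Next $62,000 at 29% = $17,980.00
Next $213,000 at 25% = $53,250.00
Next $197,000 at 21% = $41,370.00
Remaining $45,000 at 16% = $7,200.00
Fee: $20,300.00 + $17,980.00 + $53,250.00 + $41,370.00 + $7,200.00 = $140,100.00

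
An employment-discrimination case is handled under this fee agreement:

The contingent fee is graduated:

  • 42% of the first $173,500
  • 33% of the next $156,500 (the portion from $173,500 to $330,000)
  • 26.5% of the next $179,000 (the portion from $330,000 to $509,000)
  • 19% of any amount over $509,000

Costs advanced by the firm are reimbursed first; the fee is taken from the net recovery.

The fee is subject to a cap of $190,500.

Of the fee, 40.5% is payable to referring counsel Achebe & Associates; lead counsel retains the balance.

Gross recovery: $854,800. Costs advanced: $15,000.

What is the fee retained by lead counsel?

$113,347.50

Fee base (net of costs): $854,800 − $15,000 = $839,800
First $173,500 at 42% = $72,870.00
Next $156,500 at 33% = $51,645.00
Next $179,000 at 26.5% = $47,435.00
Remaining $330,800 at 19% = $62,852.00
Fee: $72,870.00 + $51,645.00 + $47,435.00 + $62,852.00 = $234,802.00
$234,802.00 exceeds the $190,500 cap, so the fee is capped at $190,500.00.
Referral share: 40.5% of $190,500.00 = $77,152.50; lead counsel retains $190,500.00 − $77,152.50 = $113,347.50.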